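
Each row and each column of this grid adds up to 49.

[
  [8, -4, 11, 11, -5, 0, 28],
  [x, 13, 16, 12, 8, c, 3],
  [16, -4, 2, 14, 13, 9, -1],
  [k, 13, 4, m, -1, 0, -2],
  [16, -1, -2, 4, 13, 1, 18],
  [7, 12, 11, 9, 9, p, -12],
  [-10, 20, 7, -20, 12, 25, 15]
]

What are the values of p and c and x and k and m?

Row 6: 7 + 12 + 11 + 9 + 9 − 12 = 36, so its missing entry is 49 − 36 = 13.
Column 6: 0 + 9 + 0 + 1 + 13 + 25 = 48, so its missing entry is 49 − 48 = 1.
Column 4: 11 + 12 + 14 + 4 + 9 − 20 = 30, so its missing entry is 49 − 30 = 19.
Row 4: 13 + 4 + 19 − 1 + 0 − 2 = 33, so its missing entry is 49 − 33 = 16.
Row 2: 13 + 16 + 12 + 8 + 1 + 3 = 53, so its missing entry is 49 − 53 = -4.

p = 13, c = 1, x = -4, k = 16, m = 19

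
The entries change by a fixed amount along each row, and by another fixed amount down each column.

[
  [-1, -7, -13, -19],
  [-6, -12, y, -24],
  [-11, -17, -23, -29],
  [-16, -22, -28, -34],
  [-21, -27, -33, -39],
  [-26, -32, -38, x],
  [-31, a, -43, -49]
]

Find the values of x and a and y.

x = -44, a = -37, y = -18

Along each row the entries change by -6 per step; down each column they change by -5.
Row 6: from -26 at column 1, stepping by -6 to column 4 gives -44.
Row 7: from -31 at column 1, stepping by -6 to column 2 gives -37.
Row 2: from -6 at column 1, stepping by -6 to column 3 gives -18.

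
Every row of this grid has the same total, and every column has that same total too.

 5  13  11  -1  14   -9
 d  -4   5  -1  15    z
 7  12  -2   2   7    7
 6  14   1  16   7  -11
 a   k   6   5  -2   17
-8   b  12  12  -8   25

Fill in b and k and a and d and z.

b = 0, k = -2, a = 9, d = 14, z = 4

Rows 1 and 3 both sum to 33, so that's the common total.
Column 6: -9 + 7 − 11 + 17 + 25 = 29, so its missing entry is 33 − 29 = 4.
Row 6: -8 + 12 + 12 − 8 + 25 = 33, so its missing entry is 33 − 33 = 0.
Row 2: -4 + 5 − 1 + 15 + 4 = 19, so its missing entry is 33 − 19 = 14.
Column 1: 5 + 14 + 7 + 6 − 8 = 24, so its missing entry is 33 − 24 = 9.
Row 5: 9 + 6 + 5 − 2 + 17 = 35, so its missing entry is 33 − 35 = -2.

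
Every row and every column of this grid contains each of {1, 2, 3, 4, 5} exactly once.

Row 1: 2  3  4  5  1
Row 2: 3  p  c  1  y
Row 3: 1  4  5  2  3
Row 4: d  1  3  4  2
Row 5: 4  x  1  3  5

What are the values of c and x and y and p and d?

Cell (2,3): column 3 already has {1, 3, 4, 5} → 2.
For row 2, column 5: column 5 already has {1, 2, 3, 5}; that leaves 4.
Cell (2,2): row 2 already has {1, 2, 3, 4} → 5.
For row 4, column 1: row 4 already has {1, 2, 3, 4}; that leaves 5.
For row 5, column 2: row 5 already has {1, 3, 4, 5}; that leaves 2.

c = 2, x = 2, y = 4, p = 5, d = 5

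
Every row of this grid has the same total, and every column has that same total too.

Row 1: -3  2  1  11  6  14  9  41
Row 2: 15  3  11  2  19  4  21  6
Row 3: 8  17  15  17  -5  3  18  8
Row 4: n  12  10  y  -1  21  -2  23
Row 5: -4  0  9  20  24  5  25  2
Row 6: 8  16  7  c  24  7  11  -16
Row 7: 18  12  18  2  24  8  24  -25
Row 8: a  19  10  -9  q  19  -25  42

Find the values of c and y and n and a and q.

Rows 1 and 2 both sum to 81, so that's the common total.
Column 5 has 6 + 19 − 5 − 1 + 24 + 24 + 24 = 91; the blank must be 81 − 91 = -10.
Row 8 has 19 + 10 − 9 − 10 + 19 − 25 + 42 = 46; the blank must be 81 − 46 = 35.
Column 1 has -3 + 15 + 8 − 4 + 8 + 18 + 35 = 77; the blank must be 81 − 77 = 4.
Row 4 has 4 + 12 + 10 − 1 + 21 − 2 + 23 = 67; the blank must be 81 − 67 = 14.
Row 6 has 8 + 16 + 7 + 24 + 7 + 11 − 16 = 57; the blank must be 81 − 57 = 24.

c = 24, y = 14, n = 4, a = 35, q = -10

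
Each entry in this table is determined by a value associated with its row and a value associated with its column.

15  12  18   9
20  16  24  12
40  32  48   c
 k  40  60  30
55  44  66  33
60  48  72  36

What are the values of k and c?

Each row is a constant multiple of every other row — this is a multiplication table with the headers hidden.
Row 4 is 40/12 = 10/3 times row 1, so its entry in column 1 is 15 × 10/3 = 50.
Row 3 is 32/12 = 8/3 times row 1, so its entry in column 4 is 9 × 8/3 = 24.

k = 50, c = 24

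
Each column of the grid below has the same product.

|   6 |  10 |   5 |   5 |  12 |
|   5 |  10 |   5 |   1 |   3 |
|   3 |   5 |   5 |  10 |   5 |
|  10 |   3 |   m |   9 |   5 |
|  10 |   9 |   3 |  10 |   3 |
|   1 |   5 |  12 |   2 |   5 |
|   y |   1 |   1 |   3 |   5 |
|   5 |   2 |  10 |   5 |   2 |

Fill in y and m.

Columns 4 and 5 each multiply to 135000, so every column has product 135000.
Column 1: 6×5×3×10×10×1×5 = 45000, so the missing entry is 135000 ÷ 45000 = 3.
Column 3: 5×5×5×3×12×1×10 = 45000, so the missing entry is 135000 ÷ 45000 = 3.

y = 3, m = 3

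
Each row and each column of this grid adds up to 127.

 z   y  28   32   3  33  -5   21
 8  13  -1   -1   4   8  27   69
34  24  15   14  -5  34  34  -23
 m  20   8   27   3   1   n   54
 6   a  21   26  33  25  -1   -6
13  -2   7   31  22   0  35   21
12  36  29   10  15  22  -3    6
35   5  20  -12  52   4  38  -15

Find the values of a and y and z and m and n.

Column 7 has -5 + 27 + 34 − 1 + 35 − 3 + 38 = 125; the blank must be 127 − 125 = 2.
Row 4 has 20 + 8 + 27 + 3 + 1 + 2 + 54 = 115; the blank must be 127 − 115 = 12.
Column 1 has 8 + 34 + 12 + 6 + 13 + 12 + 35 = 120; the blank must be 127 − 120 = 7.
Row 1 has 7 + 28 + 32 + 3 + 33 − 5 + 21 = 119; the blank must be 127 − 119 = 8.
Row 5 has 6 + 21 + 26 + 33 + 25 − 1 − 6 = 104; the blank must be 127 − 104 = 23.

a = 23, y = 8, z = 7, m = 12, n = 2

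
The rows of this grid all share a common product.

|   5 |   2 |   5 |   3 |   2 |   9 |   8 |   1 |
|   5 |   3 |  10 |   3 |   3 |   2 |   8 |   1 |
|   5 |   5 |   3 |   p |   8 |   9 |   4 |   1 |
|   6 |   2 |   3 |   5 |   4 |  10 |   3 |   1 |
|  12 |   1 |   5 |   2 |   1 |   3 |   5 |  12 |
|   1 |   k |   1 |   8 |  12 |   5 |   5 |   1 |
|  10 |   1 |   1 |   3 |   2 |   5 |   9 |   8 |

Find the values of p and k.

p = 1, k = 9

Rows 5 and 7 each multiply to 21600, so every row has product 21600.
Row 3: 5×5×3×8×9×4×1 = 21600, so the missing entry is 21600 ÷ 21600 = 1.
Row 6: 1×1×8×12×5×5×1 = 2400, so the missing entry is 21600 ÷ 2400 = 9.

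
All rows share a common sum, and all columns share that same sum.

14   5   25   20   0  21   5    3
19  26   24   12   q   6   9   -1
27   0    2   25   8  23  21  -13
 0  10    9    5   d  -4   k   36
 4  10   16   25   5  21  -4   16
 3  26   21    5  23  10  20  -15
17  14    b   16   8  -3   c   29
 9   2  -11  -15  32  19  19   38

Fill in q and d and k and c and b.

q = -2, d = 19, k = 18, c = 5, b = 7

Rows 1 and 3 both sum to 93, so that's the common total.
Column 3: 25 + 24 + 2 + 9 + 16 + 21 − 11 = 86, so its missing entry is 93 − 86 = 7.
Row 2: 19 + 26 + 24 + 12 + 6 + 9 − 1 = 95, so its missing entry is 93 − 95 = -2.
Column 5: 0 − 2 + 8 + 5 + 23 + 8 + 32 = 74, so its missing entry is 93 − 74 = 19.
Row 4: 0 + 10 + 9 + 5 + 19 − 4 + 36 = 75, so its missing entry is 93 − 75 = 18.
Row 7: 17 + 14 + 7 + 16 + 8 − 3 + 29 = 88, so its missing entry is 93 − 88 = 5.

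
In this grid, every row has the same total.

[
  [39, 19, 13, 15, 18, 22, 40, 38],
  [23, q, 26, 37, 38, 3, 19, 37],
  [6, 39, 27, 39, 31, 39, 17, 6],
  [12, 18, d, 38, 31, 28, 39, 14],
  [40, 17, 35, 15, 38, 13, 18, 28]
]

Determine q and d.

Rows 1 and 3 both add up to 204, so every row sums to 204.
Row 2: 23 + 26 + 37 + 38 + 3 + 19 + 37 = 183, so the missing entry is 204 − 183 = 21.
Row 4: 12 + 18 + 38 + 31 + 28 + 39 + 14 = 180, so the missing entry is 204 − 180 = 24.

q = 21, d = 24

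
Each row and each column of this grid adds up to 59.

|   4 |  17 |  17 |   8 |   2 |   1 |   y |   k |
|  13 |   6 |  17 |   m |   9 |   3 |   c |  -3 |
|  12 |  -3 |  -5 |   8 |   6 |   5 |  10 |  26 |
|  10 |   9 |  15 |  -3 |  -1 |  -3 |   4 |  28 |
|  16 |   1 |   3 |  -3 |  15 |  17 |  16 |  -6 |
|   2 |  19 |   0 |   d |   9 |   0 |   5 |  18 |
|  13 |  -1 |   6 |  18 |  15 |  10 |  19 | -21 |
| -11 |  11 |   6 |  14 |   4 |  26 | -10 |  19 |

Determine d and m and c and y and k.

d = 6, m = 11, c = 3, y = 12, k = -2

Column 8 has -3 + 26 + 28 − 6 + 18 − 21 + 19 = 61; the blank must be 59 − 61 = -2.
Row 1 has 4 + 17 + 17 + 8 + 2 + 1 − 2 = 47; the blank must be 59 − 47 = 12.
Row 6 has 2 + 19 + 0 + 9 + 0 + 5 + 18 = 53; the blank must be 59 − 53 = 6.
Column 7 has 12 + 10 + 4 + 16 + 5 + 19 − 10 = 56; the blank must be 59 − 56 = 3.
Row 2 has 13 + 6 + 17 + 9 + 3 + 3 − 3 = 48; the blank must be 59 − 48 = 11.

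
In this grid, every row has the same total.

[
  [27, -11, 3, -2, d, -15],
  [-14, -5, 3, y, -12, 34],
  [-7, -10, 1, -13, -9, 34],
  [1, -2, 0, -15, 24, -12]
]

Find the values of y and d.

y = -10, d = -6

Row 3 sums to -4 and so does row 4; that's the common total.
In row 2 the known cells total 6, leaving -4 − 6 = -10.
In row 1 the known cells total 2, leaving -4 − 2 = -6.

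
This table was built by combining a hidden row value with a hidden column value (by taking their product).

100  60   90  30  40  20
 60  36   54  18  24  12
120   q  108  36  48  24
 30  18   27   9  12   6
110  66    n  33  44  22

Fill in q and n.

Each row is a constant multiple of every other row — this is a multiplication table with the headers hidden.
Row 3 is 120/100 = 6/5 times row 1, so its entry in column 2 is 60 × 6/5 = 72.
Row 5 is 110/100 = 11/10 times row 1, so its entry in column 3 is 90 × 11/10 = 99.

q = 72, n = 99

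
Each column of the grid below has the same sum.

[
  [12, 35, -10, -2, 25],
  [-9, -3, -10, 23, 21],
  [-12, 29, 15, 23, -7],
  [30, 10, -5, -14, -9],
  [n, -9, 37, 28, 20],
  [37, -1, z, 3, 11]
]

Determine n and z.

The complete columns each total 61.
Column 1 is missing 61 − 58 = 3 (since 12 − 9 − 12 + 30 + 37 = 58).
Column 3 is missing 61 − 27 = 34 (since -10 − 10 + 15 − 5 + 37 = 27).

n = 3, z = 34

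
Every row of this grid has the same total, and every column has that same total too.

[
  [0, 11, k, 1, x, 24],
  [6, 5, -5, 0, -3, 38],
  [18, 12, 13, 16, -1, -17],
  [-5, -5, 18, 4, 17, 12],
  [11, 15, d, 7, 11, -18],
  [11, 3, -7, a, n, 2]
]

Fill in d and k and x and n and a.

d = 15, k = 7, x = -2, n = 19, a = 13

Rows 2 and 3 both sum to 41, so that's the common total.
Row 5: 11 + 15 + 7 + 11 − 18 = 26, so its missing entry is 41 − 26 = 15.
Column 3: -5 + 13 + 18 + 15 − 7 = 34, so its missing entry is 41 − 34 = 7.
Row 1: 0 + 11 + 7 + 1 + 24 = 43, so its missing entry is 41 − 43 = -2.
Column 5: -2 − 3 − 1 + 17 + 11 = 22, so its missing entry is 41 − 22 = 19.
Row 6: 11 + 3 − 7 + 19 + 2 = 28, so its missing entry is 41 − 28 = 13.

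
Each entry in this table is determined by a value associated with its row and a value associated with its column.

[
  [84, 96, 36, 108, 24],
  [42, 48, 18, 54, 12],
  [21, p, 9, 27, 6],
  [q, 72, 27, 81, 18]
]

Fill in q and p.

Each row is a constant multiple of every other row — this is a multiplication table with the headers hidden.
Row 4 is 27/36 = 3/4 times row 1, so its entry in column 1 is 84 × 3/4 = 63.
Row 3 is 9/36 = 1/4 times row 1, so its entry in column 2 is 96 × 1/4 = 24.

q = 63, p = 24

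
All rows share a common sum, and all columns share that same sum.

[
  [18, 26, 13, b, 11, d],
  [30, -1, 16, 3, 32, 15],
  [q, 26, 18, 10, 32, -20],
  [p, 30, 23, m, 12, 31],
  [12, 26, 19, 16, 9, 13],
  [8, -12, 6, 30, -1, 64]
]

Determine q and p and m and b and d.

Rows 2 and 5 both sum to 95, so that's the common total.
Row 3: 26 + 18 + 10 + 32 − 20 = 66, so its missing entry is 95 − 66 = 29.
Column 1: 18 + 30 + 29 + 12 + 8 = 97, so its missing entry is 95 − 97 = -2.
Row 4: -2 + 30 + 23 + 12 + 31 = 94, so its missing entry is 95 − 94 = 1.
Column 4: 3 + 10 + 1 + 16 + 30 = 60, so its missing entry is 95 − 60 = 35.
Row 1: 18 + 26 + 13 + 35 + 11 = 103, so its missing entry is 95 − 103 = -8.

q = 29, p = -2, m = 1, b = 35, d = -8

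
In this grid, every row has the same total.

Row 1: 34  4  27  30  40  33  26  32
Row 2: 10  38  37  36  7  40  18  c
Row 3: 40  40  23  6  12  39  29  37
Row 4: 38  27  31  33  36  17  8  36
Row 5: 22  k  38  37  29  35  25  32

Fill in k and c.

k = 8, c = 40

Row 1 sums to 226 and so does row 4; that's the common total.
In row 5 the known cells total 218, leaving 226 − 218 = 8.
In row 2 the known cells total 186, leaving 226 − 186 = 40.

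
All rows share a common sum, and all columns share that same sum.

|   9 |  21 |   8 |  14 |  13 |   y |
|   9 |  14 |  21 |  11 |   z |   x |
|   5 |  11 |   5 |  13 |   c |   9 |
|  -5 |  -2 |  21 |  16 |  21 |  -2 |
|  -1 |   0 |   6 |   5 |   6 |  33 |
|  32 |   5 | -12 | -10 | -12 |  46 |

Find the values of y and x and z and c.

y = -16, x = -21, z = 15, c = 6

Rows 4 and 5 both sum to 49, so that's the common total.
Row 3: 5 + 11 + 5 + 13 + 9 = 43, so its missing entry is 49 − 43 = 6.
Column 5: 13 + 6 + 21 + 6 − 12 = 34, so its missing entry is 49 − 34 = 15.
Row 1: 9 + 21 + 8 + 14 + 13 = 65, so its missing entry is 49 − 65 = -16.
Row 2: 9 + 14 + 21 + 11 + 15 = 70, so its missing entry is 49 − 70 = -21.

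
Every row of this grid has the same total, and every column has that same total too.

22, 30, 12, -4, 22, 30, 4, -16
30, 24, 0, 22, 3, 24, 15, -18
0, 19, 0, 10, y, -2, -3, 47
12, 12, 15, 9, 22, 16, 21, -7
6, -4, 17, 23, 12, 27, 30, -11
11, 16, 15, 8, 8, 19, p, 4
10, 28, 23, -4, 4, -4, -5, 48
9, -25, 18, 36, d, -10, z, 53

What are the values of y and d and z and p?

y = 29, d = 0, z = 19, p = 19

Rows 1 and 2 both sum to 100, so that's the common total.
Row 3 has 0 + 19 + 0 + 10 − 2 − 3 + 47 = 71; the blank must be 100 − 71 = 29.
Column 5 has 22 + 3 + 29 + 22 + 12 + 8 + 4 = 100; the blank must be 100 − 100 = 0.
Row 8 has 9 − 25 + 18 + 36 + 0 − 10 + 53 = 81; the blank must be 100 − 81 = 19.
Row 6 has 11 + 16 + 15 + 8 + 8 + 19 + 4 = 81; the blank must be 100 − 81 = 19.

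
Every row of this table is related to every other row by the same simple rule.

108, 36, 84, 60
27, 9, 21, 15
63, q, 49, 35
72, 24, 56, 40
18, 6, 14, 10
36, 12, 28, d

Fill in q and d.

q = 21, d = 20

Each row is a constant multiple of every other row — this is a multiplication table with the headers hidden.
Row 3 is 49/84 = 7/12 times row 1, so its entry in column 2 is 36 × 7/12 = 21.
Row 6 is 28/84 = 1/3 times row 1, so its entry in column 4 is 60 × 1/3 = 20.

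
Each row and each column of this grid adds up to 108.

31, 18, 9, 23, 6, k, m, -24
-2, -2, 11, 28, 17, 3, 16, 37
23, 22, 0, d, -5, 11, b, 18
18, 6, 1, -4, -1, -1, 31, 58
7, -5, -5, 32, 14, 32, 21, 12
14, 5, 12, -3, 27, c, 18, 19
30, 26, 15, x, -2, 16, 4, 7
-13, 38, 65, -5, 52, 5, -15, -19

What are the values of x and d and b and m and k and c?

x = 12, d = 25, b = 14, m = 19, k = 26, c = 16

Row 6 has 14 + 5 + 12 − 3 + 27 + 18 + 19 = 92; the blank must be 108 − 92 = 16.
Column 6 has 3 + 11 − 1 + 32 + 16 + 16 + 5 = 82; the blank must be 108 − 82 = 26.
Row 1 has 31 + 18 + 9 + 23 + 6 + 26 − 24 = 89; the blank must be 108 − 89 = 19.
Column 7 has 19 + 16 + 31 + 21 + 18 + 4 − 15 = 94; the blank must be 108 − 94 = 14.
Row 3 has 23 + 22 + 0 − 5 + 11 + 14 + 18 = 83; the blank must be 108 − 83 = 25.
Row 7 has 30 + 26 + 15 − 2 + 16 + 4 + 7 = 96; the blank must be 108 − 96 = 12.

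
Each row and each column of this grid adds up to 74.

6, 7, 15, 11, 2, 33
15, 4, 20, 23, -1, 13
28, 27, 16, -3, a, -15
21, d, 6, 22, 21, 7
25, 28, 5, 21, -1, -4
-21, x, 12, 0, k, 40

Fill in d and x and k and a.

d = -3, x = 11, k = 32, a = 21

Row 4: 21 + 6 + 22 + 21 + 7 = 77, so its missing entry is 74 − 77 = -3.
Column 2: 7 + 4 + 27 − 3 + 28 = 63, so its missing entry is 74 − 63 = 11.
Row 6: -21 + 11 + 12 + 0 + 40 = 42, so its missing entry is 74 − 42 = 32.
Row 3: 28 + 27 + 16 − 3 − 15 = 53, so its missing entry is 74 − 53 = 21.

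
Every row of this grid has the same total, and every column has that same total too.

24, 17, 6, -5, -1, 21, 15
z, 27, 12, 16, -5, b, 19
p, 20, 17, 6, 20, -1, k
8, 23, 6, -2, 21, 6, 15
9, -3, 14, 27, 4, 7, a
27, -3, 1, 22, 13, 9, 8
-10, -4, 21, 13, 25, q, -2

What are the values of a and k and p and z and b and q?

Rows 1 and 4 both sum to 77, so that's the common total.
The known cells in row 7 total 43, leaving 77 − 43 = 34 for the blank.
The known cells in column 6 total 76, leaving 77 − 76 = 1 for the blank.
The known cells in row 5 total 58, leaving 77 − 58 = 19 for the blank.
The known cells in column 7 total 74, leaving 77 − 74 = 3 for the blank.
The known cells in row 3 total 65, leaving 77 − 65 = 12 for the blank.
The known cells in row 2 total 70, leaving 77 − 70 = 7 for the blank.

a = 19, k = 3, p = 12, z = 7, b = 1, q = 34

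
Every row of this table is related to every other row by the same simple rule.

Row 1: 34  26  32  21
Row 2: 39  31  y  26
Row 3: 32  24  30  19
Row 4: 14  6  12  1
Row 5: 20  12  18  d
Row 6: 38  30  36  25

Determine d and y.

The difference between any two rows is the same in every column — this is an addition table with the headers hidden.
Row 5 minus row 1 is 20 − 34 = -14, so its entry in column 4 is 21 + (-14) = 7.
Row 2 minus row 1 is 39 − 34 = 5, so its entry in column 3 is 32 + 5 = 37.

d = 7, y = 37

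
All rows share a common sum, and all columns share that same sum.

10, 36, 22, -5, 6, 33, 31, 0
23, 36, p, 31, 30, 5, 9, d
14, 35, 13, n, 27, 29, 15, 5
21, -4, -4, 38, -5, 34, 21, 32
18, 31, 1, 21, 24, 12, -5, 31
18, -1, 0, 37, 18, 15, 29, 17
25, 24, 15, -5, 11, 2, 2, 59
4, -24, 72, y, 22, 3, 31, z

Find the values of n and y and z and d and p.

Rows 1 and 4 both sum to 133, so that's the common total.
The known cells in column 3 total 119, leaving 133 − 119 = 14 for the blank.
The known cells in row 3 total 138, leaving 133 − 138 = -5 for the blank.
The known cells in column 4 total 112, leaving 133 − 112 = 21 for the blank.
The known cells in row 8 total 129, leaving 133 − 129 = 4 for the blank.
The known cells in row 2 total 148, leaving 133 − 148 = -15 for the blank.

n = -5, y = 21, z = 4, d = -15, p = 14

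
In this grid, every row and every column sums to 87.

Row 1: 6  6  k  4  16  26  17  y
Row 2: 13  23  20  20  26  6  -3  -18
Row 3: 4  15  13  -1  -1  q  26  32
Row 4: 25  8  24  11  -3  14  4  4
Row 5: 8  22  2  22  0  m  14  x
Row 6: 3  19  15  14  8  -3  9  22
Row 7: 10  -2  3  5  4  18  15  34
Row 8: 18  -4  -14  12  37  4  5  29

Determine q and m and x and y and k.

Column 3: 20 + 13 + 24 + 2 + 15 + 3 − 14 = 63, so its missing entry is 87 − 63 = 24.
Row 1: 6 + 6 + 24 + 4 + 16 + 26 + 17 = 99, so its missing entry is 87 − 99 = -12.
Row 3: 4 + 15 + 13 − 1 − 1 + 26 + 32 = 88, so its missing entry is 87 − 88 = -1.
Column 6: 26 + 6 − 1 + 14 − 3 + 18 + 4 = 64, so its missing entry is 87 − 64 = 23.
Row 5: 8 + 22 + 2 + 22 + 0 + 23 + 14 = 91, so its missing entry is 87 − 91 = -4.

q = -1, m = 23, x = -4, y = -12, k = 24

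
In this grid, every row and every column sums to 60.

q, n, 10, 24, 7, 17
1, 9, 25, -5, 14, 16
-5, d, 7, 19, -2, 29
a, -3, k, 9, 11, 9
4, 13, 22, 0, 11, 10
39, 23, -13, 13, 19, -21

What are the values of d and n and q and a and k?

Row 3 has -5 + 7 + 19 − 2 + 29 = 48; the blank must be 60 − 48 = 12.
Column 2 has 9 + 12 − 3 + 13 + 23 = 54; the blank must be 60 − 54 = 6.
Row 1 has 6 + 10 + 24 + 7 + 17 = 64; the blank must be 60 − 64 = -4.
Column 1 has -4 + 1 − 5 + 4 + 39 = 35; the blank must be 60 − 35 = 25.
Row 4 has 25 − 3 + 9 + 11 + 9 = 51; the blank must be 60 − 51 = 9.

d = 12, n = 6, q = -4, a = 25, k = 9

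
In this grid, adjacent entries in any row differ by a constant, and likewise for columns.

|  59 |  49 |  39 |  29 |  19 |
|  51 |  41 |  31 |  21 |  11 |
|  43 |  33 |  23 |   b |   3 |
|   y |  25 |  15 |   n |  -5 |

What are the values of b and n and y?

Along each row the entries change by -10 per step; down each column they change by -8.
Row 3: from 43 at column 1, stepping by -10 to column 4 gives 13.
Row 4: from 25 at column 2, stepping by -10 to column 4 gives 5.
Row 4: from 25 at column 2, stepping by -10 to column 1 gives 35.

b = 13, n = 5, y = 35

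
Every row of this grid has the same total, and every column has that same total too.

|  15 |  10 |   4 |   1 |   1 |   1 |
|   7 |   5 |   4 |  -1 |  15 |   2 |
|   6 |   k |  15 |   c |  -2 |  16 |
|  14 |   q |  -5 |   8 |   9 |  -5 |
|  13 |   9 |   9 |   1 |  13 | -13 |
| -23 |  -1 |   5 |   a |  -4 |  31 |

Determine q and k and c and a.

q = 11, k = -2, c = -1, a = 24

Rows 1 and 2 both sum to 32, so that's the common total.
Row 4: 14 − 5 + 8 + 9 − 5 = 21, so its missing entry is 32 − 21 = 11.
Row 6: -23 − 1 + 5 − 4 + 31 = 8, so its missing entry is 32 − 8 = 24.
Column 4: 1 − 1 + 8 + 1 + 24 = 33, so its missing entry is 32 − 33 = -1.
Row 3: 6 + 15 − 1 − 2 + 16 = 34, so its missing entry is 32 − 34 = -2.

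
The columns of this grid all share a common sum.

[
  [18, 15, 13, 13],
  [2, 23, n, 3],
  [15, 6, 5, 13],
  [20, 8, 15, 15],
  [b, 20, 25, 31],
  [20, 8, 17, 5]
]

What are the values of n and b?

n = 5, b = 5

The complete columns each total 80.
Column 3 is missing 80 − 75 = 5 (since 13 + 5 + 15 + 25 + 17 = 75).
Column 1 is missing 80 − 75 = 5 (since 18 + 2 + 15 + 20 + 20 = 75).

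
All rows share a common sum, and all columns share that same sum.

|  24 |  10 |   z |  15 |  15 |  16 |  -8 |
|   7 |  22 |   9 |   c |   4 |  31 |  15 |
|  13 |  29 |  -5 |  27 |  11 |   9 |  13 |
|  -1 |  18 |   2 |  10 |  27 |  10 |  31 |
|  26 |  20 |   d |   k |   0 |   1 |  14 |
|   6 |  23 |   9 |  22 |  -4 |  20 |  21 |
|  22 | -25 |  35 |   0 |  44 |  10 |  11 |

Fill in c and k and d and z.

Rows 3 and 4 both sum to 97, so that's the common total.
Row 1: 24 + 10 + 15 + 15 + 16 − 8 = 72, so its missing entry is 97 − 72 = 25.
Row 2: 7 + 22 + 9 + 4 + 31 + 15 = 88, so its missing entry is 97 − 88 = 9.
Column 3: 25 + 9 − 5 + 2 + 9 + 35 = 75, so its missing entry is 97 − 75 = 22.
Row 5: 26 + 20 + 22 + 0 + 1 + 14 = 83, so its missing entry is 97 − 83 = 14.

c = 9, k = 14, d = 22, z = 25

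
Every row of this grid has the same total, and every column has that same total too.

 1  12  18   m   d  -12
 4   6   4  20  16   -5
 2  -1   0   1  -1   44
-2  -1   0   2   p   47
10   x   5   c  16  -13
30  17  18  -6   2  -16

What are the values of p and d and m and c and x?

p = -1, d = 13, m = 13, c = 15, x = 12

Rows 2 and 3 both sum to 45, so that's the common total.
Row 4: -2 − 1 + 0 + 2 + 47 = 46, so its missing entry is 45 − 46 = -1.
Column 5: 16 − 1 − 1 + 16 + 2 = 32, so its missing entry is 45 − 32 = 13.
Row 1: 1 + 12 + 18 + 13 − 12 = 32, so its missing entry is 45 − 32 = 13.
Column 4: 13 + 20 + 1 + 2 − 6 = 30, so its missing entry is 45 − 30 = 15.
Row 5: 10 + 5 + 15 + 16 − 13 = 33, so its missing entry is 45 − 33 = 12.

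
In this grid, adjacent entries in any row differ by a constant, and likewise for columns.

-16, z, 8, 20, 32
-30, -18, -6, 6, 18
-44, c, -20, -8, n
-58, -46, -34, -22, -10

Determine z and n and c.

Along each row the entries change by 12 per step; down each column they change by -14.
Row 1: from -16 at column 1, stepping by 12 to column 2 gives -4.
Row 3: from -44 at column 1, stepping by 12 to column 5 gives 4.
Row 3: from -44 at column 1, stepping by 12 to column 2 gives -32.

z = -4, n = 4, c = -32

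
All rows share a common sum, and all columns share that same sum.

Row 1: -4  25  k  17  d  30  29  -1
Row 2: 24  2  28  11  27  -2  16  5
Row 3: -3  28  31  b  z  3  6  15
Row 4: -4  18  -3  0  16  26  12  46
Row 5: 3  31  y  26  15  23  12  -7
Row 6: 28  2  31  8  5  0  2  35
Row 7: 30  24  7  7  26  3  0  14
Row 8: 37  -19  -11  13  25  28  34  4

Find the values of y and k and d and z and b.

Rows 2 and 4 both sum to 111, so that's the common total.
Row 5: 3 + 31 + 26 + 15 + 23 + 12 − 7 = 103, so its missing entry is 111 − 103 = 8.
Column 4: 17 + 11 + 0 + 26 + 8 + 7 + 13 = 82, so its missing entry is 111 − 82 = 29.
Row 3: -3 + 28 + 31 + 29 + 3 + 6 + 15 = 109, so its missing entry is 111 − 109 = 2.
Column 5: 27 + 2 + 16 + 15 + 5 + 26 + 25 = 116, so its missing entry is 111 − 116 = -5.
Row 1: -4 + 25 + 17 − 5 + 30 + 29 − 1 = 91, so its missing entry is 111 − 91 = 20.

y = 8, k = 20, d = -5, z = 2, b = 29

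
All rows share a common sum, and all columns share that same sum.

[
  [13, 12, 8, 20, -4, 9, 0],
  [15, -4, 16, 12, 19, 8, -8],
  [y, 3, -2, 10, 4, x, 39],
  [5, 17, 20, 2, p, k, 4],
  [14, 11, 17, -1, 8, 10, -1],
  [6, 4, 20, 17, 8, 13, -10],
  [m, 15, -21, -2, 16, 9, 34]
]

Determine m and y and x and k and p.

Rows 1 and 2 both sum to 58, so that's the common total.
Column 5 has -4 + 19 + 4 + 8 + 8 + 16 = 51; the blank must be 58 − 51 = 7.
Row 7 has 15 − 21 − 2 + 16 + 9 + 34 = 51; the blank must be 58 − 51 = 7.
Column 1 has 13 + 15 + 5 + 14 + 6 + 7 = 60; the blank must be 58 − 60 = -2.
Row 3 has -2 + 3 − 2 + 10 + 4 + 39 = 52; the blank must be 58 − 52 = 6.
Row 4 has 5 + 17 + 20 + 2 + 7 + 4 = 55; the blank must be 58 − 55 = 3.

m = 7, y = -2, x = 6, k = 3, p = 7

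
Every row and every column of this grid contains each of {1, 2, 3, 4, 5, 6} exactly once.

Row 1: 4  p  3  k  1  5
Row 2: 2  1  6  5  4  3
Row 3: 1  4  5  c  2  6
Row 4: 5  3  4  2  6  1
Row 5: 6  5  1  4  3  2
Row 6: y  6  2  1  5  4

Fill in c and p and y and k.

c = 3, p = 2, y = 3, k = 6

Cell (3,4): row 3 already has {1, 2, 4, 5, 6} → 3.
At (row 1, col 4): column 4 already has {1, 2, 3, 4, 5}, so the value is 6.
For row 6, column 1: row 6 already has {1, 2, 4, 5, 6}; that leaves 3.
At (row 1, col 2): row 1 already has {1, 3, 4, 5, 6}, so the value is 2.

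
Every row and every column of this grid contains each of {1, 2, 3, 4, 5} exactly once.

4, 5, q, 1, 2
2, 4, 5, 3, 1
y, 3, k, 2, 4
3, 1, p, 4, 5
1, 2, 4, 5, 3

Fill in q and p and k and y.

Cell (1,3): row 1 already has {1, 2, 4, 5} → 3.
At (row 3, col 1): column 1 already has {1, 2, 3, 4}, so the value is 5.
At (row 4, col 3): row 4 already has {1, 3, 4, 5}, so the value is 2.
For row 3, column 3: row 3 already has {2, 3, 4, 5}; that leaves 1.

q = 3, p = 2, k = 1, y = 5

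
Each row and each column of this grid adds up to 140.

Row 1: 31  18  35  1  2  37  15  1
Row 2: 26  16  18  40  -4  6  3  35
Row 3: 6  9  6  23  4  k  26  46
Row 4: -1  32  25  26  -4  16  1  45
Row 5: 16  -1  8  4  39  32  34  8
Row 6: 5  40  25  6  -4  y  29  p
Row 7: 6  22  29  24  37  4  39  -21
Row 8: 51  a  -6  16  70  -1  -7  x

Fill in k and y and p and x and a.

Column 2: 18 + 16 + 9 + 32 − 1 + 40 + 22 = 136, so its missing entry is 140 − 136 = 4.
Row 8: 51 + 4 − 6 + 16 + 70 − 1 − 7 = 127, so its missing entry is 140 − 127 = 13.
Column 8: 1 + 35 + 46 + 45 + 8 − 21 + 13 = 127, so its missing entry is 140 − 127 = 13.
Row 6: 5 + 40 + 25 + 6 − 4 + 29 + 13 = 114, so its missing entry is 140 − 114 = 26.
Row 3: 6 + 9 + 6 + 23 + 4 + 26 + 46 = 120, so its missing entry is 140 − 120 = 20.

k = 20, y = 26, p = 13, x = 13, a = 4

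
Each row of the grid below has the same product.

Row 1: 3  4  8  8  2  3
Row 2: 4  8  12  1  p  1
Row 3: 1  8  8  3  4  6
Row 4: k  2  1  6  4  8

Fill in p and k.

Rows 1 and 3 each multiply to 4608, so every row has product 4608.
Row 2: 4×8×12×1×1 = 384, so the missing entry is 4608 ÷ 384 = 12.
Row 4: 2×1×6×4×8 = 384, so the missing entry is 4608 ÷ 384 = 12.

p = 12, k = 12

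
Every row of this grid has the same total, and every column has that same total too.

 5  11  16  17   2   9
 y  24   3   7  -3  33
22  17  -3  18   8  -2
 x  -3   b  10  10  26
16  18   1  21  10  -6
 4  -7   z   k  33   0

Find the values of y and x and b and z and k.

y = -4, x = 17, b = 0, z = 43, k = -13

Rows 1 and 3 both sum to 60, so that's the common total.
Column 4: 17 + 7 + 18 + 10 + 21 = 73, so its missing entry is 60 − 73 = -13.
Row 2: 24 + 3 + 7 − 3 + 33 = 64, so its missing entry is 60 − 64 = -4.
Column 1: 5 − 4 + 22 + 16 + 4 = 43, so its missing entry is 60 − 43 = 17.
Row 4: 17 − 3 + 10 + 10 + 26 = 60, so its missing entry is 60 − 60 = 0.
Row 6: 4 − 7 − 13 + 33 + 0 = 17, so its missing entry is 60 − 17 = 43.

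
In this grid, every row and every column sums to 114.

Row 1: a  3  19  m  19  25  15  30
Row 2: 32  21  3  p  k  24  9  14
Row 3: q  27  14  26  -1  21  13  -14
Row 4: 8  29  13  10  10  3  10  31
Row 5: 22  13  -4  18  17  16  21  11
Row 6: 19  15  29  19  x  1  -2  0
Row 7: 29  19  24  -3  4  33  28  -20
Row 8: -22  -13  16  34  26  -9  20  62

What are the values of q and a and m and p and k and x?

q = 28, a = -2, m = 5, p = 5, k = 6, x = 33

Row 6: 19 + 15 + 29 + 19 + 1 − 2 + 0 = 81, so its missing entry is 114 − 81 = 33.
Row 3: 27 + 14 + 26 − 1 + 21 + 13 − 14 = 86, so its missing entry is 114 − 86 = 28.
Column 1: 32 + 28 + 8 + 22 + 19 + 29 − 22 = 116, so its missing entry is 114 − 116 = -2.
Row 1: -2 + 3 + 19 + 19 + 25 + 15 + 30 = 109, so its missing entry is 114 − 109 = 5.
Column 5: 19 − 1 + 10 + 17 + 33 + 4 + 26 = 108, so its missing entry is 114 − 108 = 6.
Row 2: 32 + 21 + 3 + 6 + 24 + 9 + 14 = 109, so its missing entry is 114 − 109 = 5.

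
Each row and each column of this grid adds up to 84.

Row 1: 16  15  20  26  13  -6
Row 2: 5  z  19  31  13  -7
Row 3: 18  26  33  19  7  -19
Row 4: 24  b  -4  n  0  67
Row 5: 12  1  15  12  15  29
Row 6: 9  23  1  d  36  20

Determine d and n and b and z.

The known cells in row 6 total 89, leaving 84 − 89 = -5 for the blank.
The known cells in row 2 total 61, leaving 84 − 61 = 23 for the blank.
The known cells in column 4 total 83, leaving 84 − 83 = 1 for the blank.
The known cells in row 4 total 88, leaving 84 − 88 = -4 for the blank.

d = -5, n = 1, b = -4, z = 23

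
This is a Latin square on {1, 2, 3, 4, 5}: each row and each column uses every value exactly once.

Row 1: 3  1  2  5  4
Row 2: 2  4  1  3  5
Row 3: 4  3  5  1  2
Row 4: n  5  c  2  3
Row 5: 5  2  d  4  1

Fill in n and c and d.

n = 1, c = 4, d = 3

Cell (5,3): row 5 already has {1, 2, 4, 5} → 3.
For row 4, column 3: column 3 already has {1, 2, 3, 5}; that leaves 4.
At (row 4, col 1): row 4 already has {2, 3, 4, 5}, so the value is 1.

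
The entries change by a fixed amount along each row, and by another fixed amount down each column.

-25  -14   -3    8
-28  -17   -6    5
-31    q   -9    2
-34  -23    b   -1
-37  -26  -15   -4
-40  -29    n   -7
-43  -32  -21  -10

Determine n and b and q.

Along each row the entries change by 11 per step; down each column they change by -3.
Row 6: from -40 at column 1, stepping by 11 to column 3 gives -18.
Row 4: from -34 at column 1, stepping by 11 to column 3 gives -12.
Row 3: from -31 at column 1, stepping by 11 to column 2 gives -20.

n = -18, b = -12, q = -20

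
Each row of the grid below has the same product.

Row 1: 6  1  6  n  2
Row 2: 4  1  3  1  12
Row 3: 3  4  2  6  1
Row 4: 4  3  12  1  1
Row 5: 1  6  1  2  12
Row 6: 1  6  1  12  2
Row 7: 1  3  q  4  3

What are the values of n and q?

Rows 3 and 5 each multiply to 144, so every row has product 144.
Row 1: 6×1×6×2 = 72, so the missing entry is 144 ÷ 72 = 2.
Row 7: 1×3×4×3 = 36, so the missing entry is 144 ÷ 36 = 4.

n = 2, q = 4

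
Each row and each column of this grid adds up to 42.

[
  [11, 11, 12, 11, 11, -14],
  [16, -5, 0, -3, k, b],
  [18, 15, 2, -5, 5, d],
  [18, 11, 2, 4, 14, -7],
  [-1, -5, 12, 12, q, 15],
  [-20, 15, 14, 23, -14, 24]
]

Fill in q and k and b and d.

Row 5: -1 − 5 + 12 + 12 + 15 = 33, so its missing entry is 42 − 33 = 9.
Row 3: 18 + 15 + 2 − 5 + 5 = 35, so its missing entry is 42 − 35 = 7.
Column 5: 11 + 5 + 14 + 9 − 14 = 25, so its missing entry is 42 − 25 = 17.
Row 2: 16 − 5 + 0 − 3 + 17 = 25, so its missing entry is 42 − 25 = 17.

q = 9, k = 17, b = 17, d = 7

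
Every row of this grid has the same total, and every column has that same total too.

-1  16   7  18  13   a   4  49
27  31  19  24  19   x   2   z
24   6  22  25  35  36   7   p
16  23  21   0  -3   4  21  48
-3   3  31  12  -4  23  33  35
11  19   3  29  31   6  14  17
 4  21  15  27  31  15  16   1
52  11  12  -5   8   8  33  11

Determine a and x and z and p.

Rows 4 and 5 both sum to 130, so that's the common total.
The known cells in row 3 total 155, leaving 130 − 155 = -25 for the blank.
The known cells in column 8 total 136, leaving 130 − 136 = -6 for the blank.
The known cells in row 1 total 106, leaving 130 − 106 = 24 for the blank.
The known cells in row 2 total 116, leaving 130 − 116 = 14 for the blank.

a = 24, x = 14, z = -6, p = -25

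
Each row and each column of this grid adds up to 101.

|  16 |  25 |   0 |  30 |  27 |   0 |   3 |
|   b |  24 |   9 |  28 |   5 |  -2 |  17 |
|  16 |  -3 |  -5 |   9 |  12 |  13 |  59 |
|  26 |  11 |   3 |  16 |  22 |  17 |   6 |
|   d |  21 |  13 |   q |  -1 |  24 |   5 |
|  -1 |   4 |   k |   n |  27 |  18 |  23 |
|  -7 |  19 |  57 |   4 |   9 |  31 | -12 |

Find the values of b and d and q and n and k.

Row 2: 24 + 9 + 28 + 5 − 2 + 17 = 81, so its missing entry is 101 − 81 = 20.
Column 1: 16 + 20 + 16 + 26 − 1 − 7 = 70, so its missing entry is 101 − 70 = 31.
Row 5: 31 + 21 + 13 − 1 + 24 + 5 = 93, so its missing entry is 101 − 93 = 8.
Column 4: 30 + 28 + 9 + 16 + 8 + 4 = 95, so its missing entry is 101 − 95 = 6.
Row 6: -1 + 4 + 6 + 27 + 18 + 23 = 77, so its missing entry is 101 − 77 = 24.

b = 20, d = 31, q = 8, n = 6, k = 24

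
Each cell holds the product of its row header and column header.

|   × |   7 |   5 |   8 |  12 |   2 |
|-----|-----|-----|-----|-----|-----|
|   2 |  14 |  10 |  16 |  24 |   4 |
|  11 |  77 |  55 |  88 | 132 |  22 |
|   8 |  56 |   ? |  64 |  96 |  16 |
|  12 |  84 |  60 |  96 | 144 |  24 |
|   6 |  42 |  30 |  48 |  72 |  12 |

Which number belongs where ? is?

40

8 × 5 = 40.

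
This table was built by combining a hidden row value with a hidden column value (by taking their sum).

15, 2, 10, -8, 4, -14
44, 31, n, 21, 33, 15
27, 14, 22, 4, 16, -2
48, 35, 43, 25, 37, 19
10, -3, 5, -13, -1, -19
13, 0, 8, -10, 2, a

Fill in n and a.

The difference between any two rows is the same in every column — this is an addition table with the headers hidden.
Row 2 minus row 1 is 21 − (-8) = 29, so its entry in column 3 is 10 + 29 = 39.
Row 6 minus row 1 is -10 − (-8) = -2, so its entry in column 6 is -14 + (-2) = -16.

n = 39, a = -16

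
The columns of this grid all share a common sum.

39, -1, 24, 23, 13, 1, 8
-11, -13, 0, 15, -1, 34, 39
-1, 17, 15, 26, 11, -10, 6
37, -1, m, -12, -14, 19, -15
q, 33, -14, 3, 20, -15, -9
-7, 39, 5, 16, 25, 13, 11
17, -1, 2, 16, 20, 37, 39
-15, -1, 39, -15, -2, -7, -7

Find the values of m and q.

Columns 2 and 7 both add up to 72, so every column sums to 72.
Column 3: 24 + 0 + 15 − 14 + 5 + 2 + 39 = 71, so the missing entry is 72 − 71 = 1.
Column 1: 39 − 11 − 1 + 37 − 7 + 17 − 15 = 59, so the missing entry is 72 − 59 = 13.

m = 1, q = 13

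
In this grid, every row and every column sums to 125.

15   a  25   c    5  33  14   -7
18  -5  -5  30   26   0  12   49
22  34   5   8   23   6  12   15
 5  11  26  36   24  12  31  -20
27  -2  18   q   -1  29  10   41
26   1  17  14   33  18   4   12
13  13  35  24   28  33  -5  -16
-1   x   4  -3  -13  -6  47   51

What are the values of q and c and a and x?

q = 3, c = 13, a = 27, x = 46

The known cells in row 8 total 79, leaving 125 − 79 = 46 for the blank.
The known cells in column 2 total 98, leaving 125 − 98 = 27 for the blank.
The known cells in row 1 total 112, leaving 125 − 112 = 13 for the blank.
The known cells in row 5 total 122, leaving 125 − 122 = 3 for the blank.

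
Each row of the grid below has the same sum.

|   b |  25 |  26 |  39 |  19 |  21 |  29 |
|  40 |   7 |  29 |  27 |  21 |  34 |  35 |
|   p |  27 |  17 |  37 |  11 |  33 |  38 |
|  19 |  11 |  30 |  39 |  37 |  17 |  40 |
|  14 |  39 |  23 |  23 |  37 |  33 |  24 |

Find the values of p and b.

The complete rows each total 193.
Row 3 is missing 193 − 163 = 30 (since 27 + 17 + 37 + 11 + 33 + 38 = 163).
Row 1 is missing 193 − 159 = 34 (since 25 + 26 + 39 + 19 + 21 + 29 = 159).

p = 30, b = 34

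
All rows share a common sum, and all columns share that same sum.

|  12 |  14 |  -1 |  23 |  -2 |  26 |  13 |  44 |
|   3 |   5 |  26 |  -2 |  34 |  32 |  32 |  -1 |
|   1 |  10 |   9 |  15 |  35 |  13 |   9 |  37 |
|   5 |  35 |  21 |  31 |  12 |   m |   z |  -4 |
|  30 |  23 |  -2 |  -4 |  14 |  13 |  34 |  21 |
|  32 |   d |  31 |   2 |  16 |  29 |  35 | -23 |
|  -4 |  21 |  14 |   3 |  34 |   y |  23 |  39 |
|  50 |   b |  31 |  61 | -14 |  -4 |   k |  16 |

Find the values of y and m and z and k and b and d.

Rows 1 and 2 both sum to 129, so that's the common total.
The known cells in row 7 total 130, leaving 129 − 130 = -1 for the blank.
The known cells in row 6 total 122, leaving 129 − 122 = 7 for the blank.
The known cells in column 2 total 115, leaving 129 − 115 = 14 for the blank.
The known cells in row 8 total 154, leaving 129 − 154 = -25 for the blank.
The known cells in column 7 total 121, leaving 129 − 121 = 8 for the blank.
The known cells in row 4 total 108, leaving 129 − 108 = 21 for the blank.

y = -1, m = 21, z = 8, k = -25, b = 14, d = 7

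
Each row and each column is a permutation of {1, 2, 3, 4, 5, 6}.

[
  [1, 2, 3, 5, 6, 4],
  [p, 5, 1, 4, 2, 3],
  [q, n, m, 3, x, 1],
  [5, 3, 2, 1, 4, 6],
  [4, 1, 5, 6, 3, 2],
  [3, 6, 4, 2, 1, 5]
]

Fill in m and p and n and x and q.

For row 3, column 5: column 5 already has {1, 2, 3, 4, 6}; that leaves 5.
For row 3, column 2: column 2 already has {1, 2, 3, 5, 6}; that leaves 4.
At (row 3, col 3): column 3 already has {1, 2, 3, 4, 5}, so the value is 6.
For row 3, column 1: row 3 already has {1, 3, 4, 5, 6}; that leaves 2.
At (row 2, col 1): row 2 already has {1, 2, 3, 4, 5}, so the value is 6.

m = 6, p = 6, n = 4, x = 5, q = 2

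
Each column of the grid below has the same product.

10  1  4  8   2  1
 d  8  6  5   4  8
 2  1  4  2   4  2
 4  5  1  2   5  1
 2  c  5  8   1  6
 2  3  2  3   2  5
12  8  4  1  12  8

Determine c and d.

Columns 3 and 4 each multiply to 3840, so every column has product 3840.
Column 2: 1×8×1×5×3×8 = 960, so the missing entry is 3840 ÷ 960 = 4.
Column 1: 10×2×4×2×2×12 = 3840, so the missing entry is 3840 ÷ 3840 = 1.

c = 4, d = 1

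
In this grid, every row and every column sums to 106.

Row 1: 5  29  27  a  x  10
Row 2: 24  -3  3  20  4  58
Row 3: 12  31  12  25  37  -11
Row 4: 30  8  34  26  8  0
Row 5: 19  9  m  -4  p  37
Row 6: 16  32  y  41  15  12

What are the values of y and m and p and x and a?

Column 4 has 20 + 25 + 26 − 4 + 41 = 108; the blank must be 106 − 108 = -2.
Row 1 has 5 + 29 + 27 − 2 + 10 = 69; the blank must be 106 − 69 = 37.
Column 5 has 37 + 4 + 37 + 8 + 15 = 101; the blank must be 106 − 101 = 5.
Row 5 has 19 + 9 − 4 + 5 + 37 = 66; the blank must be 106 − 66 = 40.
Row 6 has 16 + 32 + 41 + 15 + 12 = 116; the blank must be 106 − 116 = -10.

y = -10, m = 40, p = 5, x = 37, a = -2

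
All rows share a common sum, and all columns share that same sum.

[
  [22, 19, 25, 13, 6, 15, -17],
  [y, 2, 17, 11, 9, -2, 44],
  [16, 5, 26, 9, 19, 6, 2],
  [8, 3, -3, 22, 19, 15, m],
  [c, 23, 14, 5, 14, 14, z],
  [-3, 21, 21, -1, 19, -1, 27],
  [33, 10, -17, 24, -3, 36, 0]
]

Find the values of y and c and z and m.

Rows 1 and 3 both sum to 83, so that's the common total.
Row 2: 2 + 17 + 11 + 9 − 2 + 44 = 81, so its missing entry is 83 − 81 = 2.
Column 1: 22 + 2 + 16 + 8 − 3 + 33 = 78, so its missing entry is 83 − 78 = 5.
Row 4: 8 + 3 − 3 + 22 + 19 + 15 = 64, so its missing entry is 83 − 64 = 19.
Row 5: 5 + 23 + 14 + 5 + 14 + 14 = 75, so its missing entry is 83 − 75 = 8.

y = 2, c = 5, z = 8, m = 19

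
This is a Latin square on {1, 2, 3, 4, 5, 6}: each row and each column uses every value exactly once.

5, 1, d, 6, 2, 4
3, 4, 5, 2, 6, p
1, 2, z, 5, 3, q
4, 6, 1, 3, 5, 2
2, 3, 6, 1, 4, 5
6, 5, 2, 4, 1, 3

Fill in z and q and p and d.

z = 4, q = 6, p = 1, d = 3

Cell (1,3): row 1 already has {1, 2, 4, 5, 6} → 3.
For row 2, column 6: row 2 already has {2, 3, 4, 5, 6}; that leaves 1.
For row 3, column 6: column 6 already has {1, 2, 3, 4, 5}; that leaves 6.
For row 3, column 3: row 3 already has {1, 2, 3, 5, 6}; that leaves 4.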